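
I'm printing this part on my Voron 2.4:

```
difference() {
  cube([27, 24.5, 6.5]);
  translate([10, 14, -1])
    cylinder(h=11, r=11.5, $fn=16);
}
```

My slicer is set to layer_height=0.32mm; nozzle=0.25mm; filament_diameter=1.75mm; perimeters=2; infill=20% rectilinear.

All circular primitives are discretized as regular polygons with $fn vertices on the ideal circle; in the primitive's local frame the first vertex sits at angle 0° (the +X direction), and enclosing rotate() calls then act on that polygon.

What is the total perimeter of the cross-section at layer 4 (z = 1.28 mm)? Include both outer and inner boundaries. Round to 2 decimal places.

At z = 1.28 mm: the 27×24.5 cube contributes its full rectangle (perimeter 103.00 mm); the cylinder at (10, 14): section is a regular 16-gon, circumradius r=11.5 (perimeter = 2·16·11.500·sin(180°/16) = 71.79 mm); Taking the first minus the rest: starting from the 27×24.5 cube, the r=11.5 cylinder at (10, 14) partially overlaps it — only the 389.97 mm² overlap (of its 404.88 mm²) is removed, clipping the outline — boundary = 134.30 mm. Overall, the cross-section has 2 separate islands. Total boundary length (outer) = 134.30 mm.

134.30 mm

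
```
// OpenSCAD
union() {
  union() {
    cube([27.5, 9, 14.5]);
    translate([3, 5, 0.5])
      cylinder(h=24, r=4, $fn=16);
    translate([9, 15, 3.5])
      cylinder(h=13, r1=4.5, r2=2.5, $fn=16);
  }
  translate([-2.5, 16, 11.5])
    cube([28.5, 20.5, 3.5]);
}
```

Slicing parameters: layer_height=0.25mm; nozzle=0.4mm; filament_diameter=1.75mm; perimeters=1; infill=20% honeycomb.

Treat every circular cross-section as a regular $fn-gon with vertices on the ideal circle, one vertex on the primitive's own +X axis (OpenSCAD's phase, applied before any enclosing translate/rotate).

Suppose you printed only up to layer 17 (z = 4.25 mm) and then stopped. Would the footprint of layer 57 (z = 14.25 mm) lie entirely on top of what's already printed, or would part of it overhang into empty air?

Compare the two slices. At z = 4.25: the 27.5×9 cube contributes its full rectangle (area 247.50 mm²); the r=4 cylinder at (3, 5) contributes a regular 16-gon of circumradius 4 (area = (16/2)·4.000²·sin(360°/16) = 48.98 mm²); the cone at (9, 15) contributes a regular 16-gon of circumradius 4.385 (interpolated between r1=4.5 and r2=2.5 at t=0.058) (area = (16/2)·4.385²·sin(360°/16) = 58.86 mm²); Combining (union): the regions partially overlap — summed areas 355.34 mm² minus the doubly-counted overlap 45.66 mm² gives 309.68 mm² — area = 309.68 mm²; the cube at (-2.5, 16) is not intersected at this z (z outside [11.5, 15]); Merging all regions: only that combined region is present, so the union is just that shape — area = 309.68 mm². At z = 14.25: the 27.5×9 cube contributes its full rectangle (area 247.50 mm²); the cylinder at (3, 5): section is a regular 16-gon, circumradius r=4 (area = (16/2)·4.000²·sin(360°/16) = 48.98 mm²); the cone at (9, 15) contributes a regular 16-gon of circumradius 2.846 (interpolated between r1=4.5 and r2=2.5 at t=0.827) (area = (16/2)·2.846²·sin(360°/16) = 24.80 mm²); Taking the union: the regions partially overlap — summed areas 321.28 mm² minus the doubly-counted overlap 45.66 mm² gives 275.62 mm² — area = 275.62 mm²; the cube at (-2.5, 16) is present — its section is the full 28.5×20.5 rectangle (area 584.25 mm²); Combining (union): the regions partially overlap — summed areas 859.87 mm² minus the doubly-counted overlap 6.91 mm² gives 852.96 mm² — area = 852.96 mm². Checking containment: at z = 14.25 the cross-section extends beyond the z = 4.25 cross-section by about 563.39 mm².

part overhangs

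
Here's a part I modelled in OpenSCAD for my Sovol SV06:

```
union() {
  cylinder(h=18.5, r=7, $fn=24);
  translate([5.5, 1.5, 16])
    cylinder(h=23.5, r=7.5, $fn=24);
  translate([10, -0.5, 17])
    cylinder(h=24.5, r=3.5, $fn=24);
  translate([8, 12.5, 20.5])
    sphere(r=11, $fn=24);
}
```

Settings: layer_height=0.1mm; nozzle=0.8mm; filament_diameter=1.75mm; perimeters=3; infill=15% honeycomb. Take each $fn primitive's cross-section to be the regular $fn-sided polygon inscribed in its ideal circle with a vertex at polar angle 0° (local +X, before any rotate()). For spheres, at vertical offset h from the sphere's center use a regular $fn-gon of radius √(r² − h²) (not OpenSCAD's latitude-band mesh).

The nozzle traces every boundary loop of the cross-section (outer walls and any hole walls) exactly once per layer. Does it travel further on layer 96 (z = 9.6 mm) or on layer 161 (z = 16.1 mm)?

Layer 96 (z = 9.6): the r=7 cylinder contributes a regular 24-gon of circumradius 7 (perimeter = 2·24·7.000·sin(180°/24) = 43.86 mm); the cylinder at (5.5, 1.5) does not reach this height (z outside [16, 39.5]); the cylinder at (10, -0.5) is not intersected at this z (z outside [17, 41.5]); the r=11 sphere at (8, 12.5) slices to a regular 24-gon of circumradius 1.480 (√(r²−h²) with h=10.9 from center) (perimeter = 2·24·1.480·sin(180°/24) = 9.27 mm); Taking the union: the 2 present regions are separate (no shared area or edge), so areas and boundary lengths simply add and each stays a separate island — boundary = 53.13 mm. So its perimeter = 53.13 mm. Layer 161 (z = 16.1): the r=7 cylinder gives a regular 24-gon of circumradius 7 (constant along its height) (perimeter = 2·24·7.000·sin(180°/24) = 43.86 mm); the r=7.5 cylinder at (5.5, 1.5) gives a regular 24-gon of circumradius 7.5 (constant along its height) (perimeter = 2·24·7.500·sin(180°/24) = 46.99 mm); the cylinder at (10, -0.5) is absent (z outside [17, 41.5]); the r=11 sphere at (8, 12.5) slices to a regular 24-gon of circumradius 10.082 (√(r²−h²) with h=4.4 from center) (perimeter = 2·24·10.082·sin(180°/24) = 63.16 mm); Merging all regions: the regions partially overlap (shared area 139.73 mm²), so the edge portions inside another operand are dropped and the merged outline is re-measured after clipping — boundary = 89.65 mm. So its perimeter = 89.65 mm. Layer 161 is larger (89.65 vs 53.13 mm).

layer 161 (z = 16.1 mm)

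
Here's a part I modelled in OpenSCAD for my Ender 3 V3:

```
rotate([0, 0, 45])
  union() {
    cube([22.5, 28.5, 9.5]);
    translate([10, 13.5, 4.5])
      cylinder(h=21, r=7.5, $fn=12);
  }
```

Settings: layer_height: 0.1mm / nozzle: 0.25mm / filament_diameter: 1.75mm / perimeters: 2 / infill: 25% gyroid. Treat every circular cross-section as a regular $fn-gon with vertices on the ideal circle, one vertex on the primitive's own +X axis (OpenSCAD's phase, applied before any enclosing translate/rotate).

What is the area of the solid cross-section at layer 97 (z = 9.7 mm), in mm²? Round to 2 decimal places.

168.75 mm²

At z = 9.7 mm: the cube is not intersected at this z (z outside [0, 9.5]); the r=7.5 cylinder at (10, 13.5) gives a regular 12-gon of circumradius 7.5 (constant along its height) (area = (12/2)·7.500²·sin(360°/12) = 168.75 mm²); Combining (union): only the r=7.5 cylinder at (10, 13.5) is present, so the union is just that shape — area = 168.75 mm²; (whole slice rotated 45° about Z — lengths, areas and connectivity unchanged). Overall, the cross-section is a single solid region. Net area = 168.75 mm².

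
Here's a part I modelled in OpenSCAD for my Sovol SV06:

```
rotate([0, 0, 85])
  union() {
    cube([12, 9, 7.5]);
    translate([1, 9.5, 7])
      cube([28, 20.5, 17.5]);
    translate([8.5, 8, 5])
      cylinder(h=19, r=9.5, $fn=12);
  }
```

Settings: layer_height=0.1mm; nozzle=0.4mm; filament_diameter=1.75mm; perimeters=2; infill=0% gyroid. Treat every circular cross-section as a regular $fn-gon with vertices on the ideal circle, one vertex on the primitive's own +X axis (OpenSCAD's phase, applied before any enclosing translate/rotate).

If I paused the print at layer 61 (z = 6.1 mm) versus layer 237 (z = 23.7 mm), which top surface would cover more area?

Layer 61 (z = 6.1): the 12×9 cube contributes its full rectangle (area 108.00 mm²); the cube at (1, 9.5) does not reach this height (z outside [7, 24.5]); the cylinder at (8.5, 8): section is a regular 12-gon, circumradius r=9.5 (area = (12/2)·9.500²·sin(360°/12) = 270.75 mm²); Combining (union): the regions partially overlap — summed areas 378.75 mm² minus the doubly-counted overlap 101.69 mm² gives 277.06 mm² — area = 277.06 mm²; (whole slice rotated 85° about Z — lengths, areas and connectivity unchanged). So its area = 277.06 mm². Layer 237 (z = 23.7): the cube does not reach this height (z outside [0, 7.5]); the cube at (1, 9.5) is present — its section is the full 28×20.5 rectangle (area 574.00 mm²); the r=9.5 cylinder at (8.5, 8) gives a regular 12-gon of circumradius 9.5 (constant along its height) (area = (12/2)·9.500²·sin(360°/12) = 270.75 mm²); Combining (union): the regions partially overlap — summed areas 844.75 mm² minus the doubly-counted overlap 103.43 mm² gives 741.32 mm² — area = 741.32 mm²; (rotated 85° about Z; rotation is an isometry so areas/perimeters/island counts are preserved). So its area = 741.32 mm². Layer 237 is larger (741.32 vs 277.06 mm²).

layer 237 (z = 23.7 mm)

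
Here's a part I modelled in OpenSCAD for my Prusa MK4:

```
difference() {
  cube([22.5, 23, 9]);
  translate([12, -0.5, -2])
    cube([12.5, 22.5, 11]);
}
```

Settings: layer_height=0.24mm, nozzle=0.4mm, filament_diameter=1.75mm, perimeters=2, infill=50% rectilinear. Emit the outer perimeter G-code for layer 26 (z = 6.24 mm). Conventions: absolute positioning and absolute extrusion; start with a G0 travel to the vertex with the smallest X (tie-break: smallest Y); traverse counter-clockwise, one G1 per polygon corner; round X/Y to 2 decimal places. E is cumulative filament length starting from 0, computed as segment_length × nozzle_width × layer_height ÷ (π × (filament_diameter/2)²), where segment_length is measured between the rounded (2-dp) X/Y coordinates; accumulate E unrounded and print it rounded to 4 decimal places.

G0 X0.00 Y0.00 Z6.24
G1 X12.00 Y0.00 E0.4789
G1 X12.00 Y22.00 E1.3570
G1 X22.50 Y22.00 E1.7761
G1 X22.50 Y23.00 E1.8160
G1 X0.00 Y23.00 E2.7140
G1 X0.00 Y0.00 E3.6320

At z = 6.24 mm: the cube is present — its section is the full 22.5×23 rectangle; the 12.5×22.5 cube at (12, -0.5) contributes its full rectangle; Taking the first minus the rest: starting from the 22.5×23 cube, the 12.5×22.5 cube at (12, -0.5) partially overlaps it — only the 231.00 mm² overlap (of its 281.25 mm²) is removed, clipping the outline — 1 connected region. The outline is a single polygon with 6 vertices. Extrusion per mm of travel: 0.4 × 0.24 / (π × 0.875²) = 0.039912. Accumulating E over each segment gives final E = 3.6320.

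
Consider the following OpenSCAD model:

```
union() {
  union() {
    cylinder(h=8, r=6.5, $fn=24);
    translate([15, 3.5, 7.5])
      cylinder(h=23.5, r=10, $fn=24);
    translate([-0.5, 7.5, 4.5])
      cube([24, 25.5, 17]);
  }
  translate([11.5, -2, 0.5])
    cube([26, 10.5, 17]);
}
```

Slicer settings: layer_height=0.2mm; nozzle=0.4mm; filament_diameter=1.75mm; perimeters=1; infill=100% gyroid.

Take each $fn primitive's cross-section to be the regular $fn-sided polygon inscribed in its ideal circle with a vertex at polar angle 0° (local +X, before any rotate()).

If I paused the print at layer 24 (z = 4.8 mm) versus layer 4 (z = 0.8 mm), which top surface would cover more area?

Layer 24 (z = 4.8): the r=6.5 cylinder contributes a regular 24-gon of circumradius 6.5 (area = (24/2)·6.500²·sin(360°/24) = 131.22 mm²); the cylinder at (15, 3.5) is absent (z outside [7.5, 31]); the cube at (-0.5, 7.5) is present — its section is the full 24×25.5 rectangle (area 612.00 mm²); Merging all regions: the 2 present regions are separate (no shared area or edge), so areas and boundary lengths simply add and each stays a separate island — area = 743.22 mm²; the cube at (11.5, -2) (footprint 26×10.5) is included at this height (area 273.00 mm²); Taking the union: the regions partially overlap — summed areas 1016.22 mm² minus the doubly-counted overlap 12.00 mm² gives 1004.22 mm² — area = 1004.22 mm². So its area = 1004.22 mm². Layer 4 (z = 0.8): the r=6.5 cylinder contributes a regular 24-gon of circumradius 6.5 (area = (24/2)·6.500²·sin(360°/24) = 131.22 mm²); the cylinder at (15, 3.5) is absent (z outside [7.5, 31]); the cube at (-0.5, 7.5) does not reach this height (z outside [4.5, 21.5]); Combining (union): only the r=6.5 cylinder is present, so the union is just that shape — area = 131.22 mm²; the cube at (11.5, -2) is present — its section is the full 26×10.5 rectangle (area 273.00 mm²); Taking the union: the 2 present regions are separate (no shared area or edge), so areas and boundary lengths simply add and each stays a separate island — area = 404.22 mm². So its area = 404.22 mm². Layer 24 is larger (1004.22 vs 404.22 mm²).

layer 24 (z = 4.8 mm)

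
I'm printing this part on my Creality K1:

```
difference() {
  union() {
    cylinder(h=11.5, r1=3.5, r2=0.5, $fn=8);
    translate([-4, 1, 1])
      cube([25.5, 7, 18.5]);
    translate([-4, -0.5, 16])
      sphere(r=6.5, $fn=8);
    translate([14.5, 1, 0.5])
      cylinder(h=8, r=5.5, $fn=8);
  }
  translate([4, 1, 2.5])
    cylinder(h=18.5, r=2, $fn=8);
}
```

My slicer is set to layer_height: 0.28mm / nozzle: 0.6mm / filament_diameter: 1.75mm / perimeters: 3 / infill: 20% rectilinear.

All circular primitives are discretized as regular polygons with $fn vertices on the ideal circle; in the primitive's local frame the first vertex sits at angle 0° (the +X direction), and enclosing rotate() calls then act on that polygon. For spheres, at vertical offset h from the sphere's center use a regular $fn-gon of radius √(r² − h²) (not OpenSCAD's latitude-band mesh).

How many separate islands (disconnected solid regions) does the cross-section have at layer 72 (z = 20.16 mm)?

1

At z = 20.16 mm: the cone does not reach this height (z outside [0, 11.5]); the cube at (-4, 1) does not reach this height (z outside [1, 19.5]); the r=6.5 sphere at (-4, -0.5) slices to a regular 8-gon of circumradius 4.994 (√(r²−h²) with h=4.16 from center); the cylinder at (14.5, 1) does not reach this height (z outside [0.5, 8.5]); Merging all regions: only the r=6.5 sphere at (-4, -0.5) is present, so the union is just that shape — 1 connected region; the cylinder at (4, 1): section is a regular 8-gon, circumradius r=2; Subtracting the remaining from the first: starting from the result so far, the r=2 cylinder at (4, 1) misses the remaining region (no effect) — 1 connected region. Overall, the cross-section is a single solid region. Island count = 1.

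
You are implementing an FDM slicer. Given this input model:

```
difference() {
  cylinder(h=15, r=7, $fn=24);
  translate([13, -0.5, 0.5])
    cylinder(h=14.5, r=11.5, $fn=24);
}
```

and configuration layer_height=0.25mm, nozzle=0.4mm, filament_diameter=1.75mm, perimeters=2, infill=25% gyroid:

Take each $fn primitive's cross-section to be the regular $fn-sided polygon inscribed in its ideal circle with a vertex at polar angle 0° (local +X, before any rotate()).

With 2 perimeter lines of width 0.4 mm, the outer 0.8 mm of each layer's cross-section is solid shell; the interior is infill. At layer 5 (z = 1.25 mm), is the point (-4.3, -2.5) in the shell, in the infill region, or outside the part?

infill

At z = 1.25 mm: the cylinder: section is a regular 24-gon, circumradius r=7; the r=11.5 cylinder at (13, -0.5) contributes a regular 24-gon of circumradius 11.5; After the difference (first − rest): starting from the r=7 cylinder, the r=11.5 cylinder at (13, -0.5) partially overlaps it — only the 46.07 mm² overlap (of its 410.75 mm²) is removed, clipping the outline — 1 connected region. Overall, the cross-section is a single solid region. The nearest boundary edge runs (-4.95, -4.95)→(-6.06, -3.50); distance from the point to it = 2.01 mm. The point is inside the cross-section and 2.01 mm from the nearest boundary — more than the 0.8 mm shell width (2 × 0.4), so it's in the infill interior.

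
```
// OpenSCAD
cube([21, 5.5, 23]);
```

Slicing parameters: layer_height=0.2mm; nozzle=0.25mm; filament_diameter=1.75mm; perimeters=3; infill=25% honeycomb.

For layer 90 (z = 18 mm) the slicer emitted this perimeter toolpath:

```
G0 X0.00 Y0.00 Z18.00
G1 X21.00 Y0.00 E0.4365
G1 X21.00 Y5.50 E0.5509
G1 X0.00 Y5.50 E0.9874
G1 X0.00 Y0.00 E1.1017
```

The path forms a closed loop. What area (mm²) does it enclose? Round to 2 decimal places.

115.50 mm²

Apply the shoelace formula to the sequence of (X, Y) vertices; enclosed area = 115.50 mm².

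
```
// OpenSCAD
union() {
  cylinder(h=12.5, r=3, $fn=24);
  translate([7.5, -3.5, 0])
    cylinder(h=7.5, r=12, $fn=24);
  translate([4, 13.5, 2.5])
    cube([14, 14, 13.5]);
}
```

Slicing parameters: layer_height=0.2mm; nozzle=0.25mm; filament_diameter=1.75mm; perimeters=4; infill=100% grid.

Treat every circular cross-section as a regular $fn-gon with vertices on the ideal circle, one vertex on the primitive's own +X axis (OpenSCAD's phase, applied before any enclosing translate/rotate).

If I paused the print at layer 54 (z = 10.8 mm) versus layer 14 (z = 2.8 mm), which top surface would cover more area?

layer 14 (z = 2.8 mm)

Layer 54 (z = 10.8): the cylinder: section is a regular 24-gon, circumradius r=3 (area = (24/2)·3.000²·sin(360°/24) = 27.95 mm²); the cylinder at (7.5, -3.5) does not reach this height (z outside [0, 7.5]); the 14×14 cube at (4, 13.5) contributes its full rectangle (area 196.00 mm²); Taking the union: the 2 present regions are separate (no shared area or edge), so areas and boundary lengths simply add and each stays a separate island — area = 223.95 mm². So its area = 223.95 mm². Layer 14 (z = 2.8): the cylinder: section is a regular 24-gon, circumradius r=3 (area = (24/2)·3.000²·sin(360°/24) = 27.95 mm²); the cylinder at (7.5, -3.5): section is a regular 24-gon, circumradius r=12 (area = (24/2)·12.000²·sin(360°/24) = 447.24 mm²); the cube at (4, 13.5) (footprint 14×14) is included at this height (area 196.00 mm²); Taking the union: the regions partially overlap — summed areas 671.19 mm² minus the doubly-counted overlap 27.95 mm² gives 643.24 mm² — area = 643.24 mm². So its area = 643.24 mm². Layer 14 is larger (643.24 vs 223.95 mm²).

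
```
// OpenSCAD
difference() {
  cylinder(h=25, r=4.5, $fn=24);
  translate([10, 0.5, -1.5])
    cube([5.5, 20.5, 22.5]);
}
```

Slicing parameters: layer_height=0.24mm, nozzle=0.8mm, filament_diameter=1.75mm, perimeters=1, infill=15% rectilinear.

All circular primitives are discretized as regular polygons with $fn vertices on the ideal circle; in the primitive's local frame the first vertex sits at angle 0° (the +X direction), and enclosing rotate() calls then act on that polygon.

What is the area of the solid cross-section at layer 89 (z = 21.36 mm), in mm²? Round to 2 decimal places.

62.89 mm²

At z = 21.36 mm: the cylinder: section is a regular 24-gon, circumradius r=4.5 (area = (24/2)·4.500²·sin(360°/24) = 62.89 mm²); the cube at (10, 0.5) is not intersected at this z (z outside [-1.5, 21]); After the difference (first − rest): none of the subtracted shapes is present at this height, so the r=4.5 cylinder is unchanged — area = 62.89 mm². Overall, the cross-section is a single solid region. Net area = 62.89 mm².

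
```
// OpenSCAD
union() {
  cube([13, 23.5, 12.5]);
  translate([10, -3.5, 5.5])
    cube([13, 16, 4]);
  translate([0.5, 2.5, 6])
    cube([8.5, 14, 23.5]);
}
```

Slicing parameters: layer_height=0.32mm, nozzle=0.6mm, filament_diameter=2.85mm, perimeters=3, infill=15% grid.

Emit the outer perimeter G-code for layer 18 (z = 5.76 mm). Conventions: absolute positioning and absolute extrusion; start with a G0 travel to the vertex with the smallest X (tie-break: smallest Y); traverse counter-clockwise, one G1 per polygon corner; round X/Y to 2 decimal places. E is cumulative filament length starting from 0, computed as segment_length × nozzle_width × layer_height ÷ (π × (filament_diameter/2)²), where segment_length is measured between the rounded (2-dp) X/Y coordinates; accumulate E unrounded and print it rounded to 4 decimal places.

G0 X0.00 Y0.00 Z5.76
G1 X10.00 Y0.00 E0.3010
G1 X10.00 Y-3.50 E0.4063
G1 X23.00 Y-3.50 E0.7976
G1 X23.00 Y12.50 E1.2791
G1 X13.00 Y12.50 E1.5801
G1 X13.00 Y23.50 E1.9112
G1 X0.00 Y23.50 E2.3024
G1 X0.00 Y0.00 E3.0097

At z = 5.76 mm: the cube is present — its section is the full 13×23.5 rectangle; the cube at (10, -3.5) (footprint 13×16) is included at this height; the cube at (0.5, 2.5) does not reach this height (z outside [6, 29.5]); Taking the union: the regions partially overlap (shared area 37.50 mm²), so overlapping operands fuse into one piece — 1 connected region. The outline is a single polygon with 8 vertices. Extrusion per mm of travel: 0.6 × 0.32 / (π × 1.425²) = 0.030097. Accumulating E over each segment gives final E = 3.0097.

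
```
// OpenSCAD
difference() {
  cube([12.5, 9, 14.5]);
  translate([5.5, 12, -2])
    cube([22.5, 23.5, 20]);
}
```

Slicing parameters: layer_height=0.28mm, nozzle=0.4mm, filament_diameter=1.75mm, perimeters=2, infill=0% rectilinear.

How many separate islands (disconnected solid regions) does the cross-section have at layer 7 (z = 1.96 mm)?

1

At z = 1.96 mm: the 12.5×9 cube contributes its full rectangle; the cube at (5.5, 12) (footprint 22.5×23.5) is included at this height; Subtracting the remaining from the first: starting from the 12.5×9 cube, the 22.5×23.5 cube at (5.5, 12) misses the remaining region (no effect) — 1 connected region. Overall, the cross-section is a single solid region. Island count = 1.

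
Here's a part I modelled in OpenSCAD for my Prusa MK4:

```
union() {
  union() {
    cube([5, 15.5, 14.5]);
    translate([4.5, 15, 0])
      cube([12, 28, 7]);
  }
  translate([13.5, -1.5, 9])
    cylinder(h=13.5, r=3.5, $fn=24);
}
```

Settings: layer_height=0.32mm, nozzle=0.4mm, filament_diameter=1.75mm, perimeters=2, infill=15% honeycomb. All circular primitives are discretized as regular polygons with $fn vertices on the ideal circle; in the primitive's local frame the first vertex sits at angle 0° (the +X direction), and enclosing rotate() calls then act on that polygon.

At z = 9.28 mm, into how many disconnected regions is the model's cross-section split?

At z = 9.28 mm: the cube is present — its section is the full 5×15.5 rectangle; the cube at (4.5, 15) is not intersected at this z (z outside [0, 7]); Merging all regions: only the 5×15.5 cube is present, so the union is just that shape — 1 connected region; the r=3.5 cylinder at (13.5, -1.5) gives a regular 24-gon of circumradius 3.5 (constant along its height); Merging all regions: the 2 present regions are separate (no shared area or edge), so areas and boundary lengths simply add and each stays a separate island — 2 connected regions. The result has 2 disconnected regions.

2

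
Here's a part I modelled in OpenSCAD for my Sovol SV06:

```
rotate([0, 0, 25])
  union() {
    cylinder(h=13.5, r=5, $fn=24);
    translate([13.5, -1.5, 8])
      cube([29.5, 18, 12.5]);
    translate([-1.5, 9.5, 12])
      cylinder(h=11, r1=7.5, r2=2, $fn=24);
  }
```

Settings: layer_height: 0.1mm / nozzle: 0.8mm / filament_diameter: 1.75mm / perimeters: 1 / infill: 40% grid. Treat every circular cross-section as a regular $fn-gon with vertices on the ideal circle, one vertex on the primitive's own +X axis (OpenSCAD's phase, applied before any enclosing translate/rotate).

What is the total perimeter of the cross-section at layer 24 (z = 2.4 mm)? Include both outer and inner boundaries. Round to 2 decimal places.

At z = 2.4 mm: the r=5 cylinder gives a regular 24-gon of circumradius 5 (constant along its height) (perimeter = 2·24·5.000·sin(180°/24) = 31.33 mm); the cube at (13.5, -1.5) is not intersected at this z (z outside [8, 20.5]); the cone at (-1.5, 9.5) does not reach this height (z outside [12, 23]); Taking the union: only the r=5 cylinder is present, so the union is just that shape — boundary = 31.33 mm; (rotated 25° about Z; rotation is an isometry so areas/perimeters/island counts are preserved). Overall, the cross-section is a single solid region. Total boundary length (outer) = 31.33 mm.

31.33 mm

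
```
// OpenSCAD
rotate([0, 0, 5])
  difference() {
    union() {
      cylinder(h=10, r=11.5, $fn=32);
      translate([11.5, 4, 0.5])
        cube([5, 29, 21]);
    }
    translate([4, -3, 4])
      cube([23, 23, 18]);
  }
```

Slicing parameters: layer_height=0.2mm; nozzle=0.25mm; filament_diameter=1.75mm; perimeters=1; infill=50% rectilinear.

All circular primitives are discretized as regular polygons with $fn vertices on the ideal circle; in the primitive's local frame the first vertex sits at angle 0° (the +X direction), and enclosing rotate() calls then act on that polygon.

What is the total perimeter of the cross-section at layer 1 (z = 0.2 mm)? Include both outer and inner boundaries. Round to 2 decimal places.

At z = 0.2 mm: the r=11.5 cylinder gives a regular 32-gon of circumradius 11.5 (constant along its height) (perimeter = 2·32·11.500·sin(180°/32) = 72.14 mm); the cube at (11.5, 4) is not intersected at this z (z outside [0.5, 21.5]); Taking the union: only the r=11.5 cylinder is present, so the union is just that shape — boundary = 72.14 mm; the cube at (4, -3) does not reach this height (z outside [4, 22]); Taking the first minus the rest: none of the subtracted shapes is present at this height, so that combined region is unchanged — boundary = 72.14 mm; (rotated 5° about Z; rotation is an isometry so areas/perimeters/island counts are preserved). Overall, the cross-section is a single solid region. Total boundary length (outer) = 72.14 mm.

72.14 mm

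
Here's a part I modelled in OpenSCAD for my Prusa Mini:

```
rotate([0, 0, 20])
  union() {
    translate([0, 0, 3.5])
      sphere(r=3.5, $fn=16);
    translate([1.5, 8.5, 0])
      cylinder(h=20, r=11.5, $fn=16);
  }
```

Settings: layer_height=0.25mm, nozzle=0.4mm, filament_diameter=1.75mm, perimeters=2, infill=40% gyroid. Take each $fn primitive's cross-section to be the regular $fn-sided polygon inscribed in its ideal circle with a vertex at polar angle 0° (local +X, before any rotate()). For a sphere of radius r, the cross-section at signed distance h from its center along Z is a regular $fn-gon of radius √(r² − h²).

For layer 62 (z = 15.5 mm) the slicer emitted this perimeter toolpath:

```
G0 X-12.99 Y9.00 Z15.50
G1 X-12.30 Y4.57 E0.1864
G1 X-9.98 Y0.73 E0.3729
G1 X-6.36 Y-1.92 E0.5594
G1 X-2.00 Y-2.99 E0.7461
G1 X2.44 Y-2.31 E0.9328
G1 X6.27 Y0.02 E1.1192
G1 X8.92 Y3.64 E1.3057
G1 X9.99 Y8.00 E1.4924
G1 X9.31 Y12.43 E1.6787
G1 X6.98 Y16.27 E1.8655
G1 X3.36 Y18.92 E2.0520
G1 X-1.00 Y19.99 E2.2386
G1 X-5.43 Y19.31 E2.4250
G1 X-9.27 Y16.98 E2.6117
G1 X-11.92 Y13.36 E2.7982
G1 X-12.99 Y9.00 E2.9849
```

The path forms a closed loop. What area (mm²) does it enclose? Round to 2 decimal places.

404.89 mm²

Apply the shoelace formula to the sequence of (X, Y) vertices; enclosed area = 404.89 mm².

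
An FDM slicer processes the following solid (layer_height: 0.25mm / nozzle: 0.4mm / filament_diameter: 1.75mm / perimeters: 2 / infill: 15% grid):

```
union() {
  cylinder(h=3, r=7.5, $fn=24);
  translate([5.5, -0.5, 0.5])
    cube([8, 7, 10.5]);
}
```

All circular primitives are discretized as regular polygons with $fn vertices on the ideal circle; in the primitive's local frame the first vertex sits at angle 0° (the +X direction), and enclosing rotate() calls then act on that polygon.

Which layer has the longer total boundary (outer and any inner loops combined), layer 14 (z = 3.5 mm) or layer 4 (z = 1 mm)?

Layer 14 (z = 3.5): the cylinder is not intersected at this z (z outside [0, 3]); the cube at (5.5, -0.5) is present — its section is the full 8×7 rectangle (perimeter 30.00 mm); Taking the union: only the 8×7 cube at (5.5, -0.5) is present, so the union is just that shape — boundary = 30.00 mm. So its perimeter = 30.00 mm. Layer 4 (z = 1): the r=7.5 cylinder gives a regular 24-gon of circumradius 7.5 (constant along its height) (perimeter = 2·24·7.500·sin(180°/24) = 46.99 mm); the 8×7 cube at (5.5, -0.5) contributes its full rectangle (perimeter 30.00 mm); Merging all regions: the regions partially overlap (shared area 7.74 mm²), so the edge portions inside another operand are dropped and the merged outline is re-measured after clipping — boundary = 63.45 mm. So its perimeter = 63.45 mm. Layer 4 is larger (63.45 vs 30.00 mm).

layer 4 (z = 1 mm)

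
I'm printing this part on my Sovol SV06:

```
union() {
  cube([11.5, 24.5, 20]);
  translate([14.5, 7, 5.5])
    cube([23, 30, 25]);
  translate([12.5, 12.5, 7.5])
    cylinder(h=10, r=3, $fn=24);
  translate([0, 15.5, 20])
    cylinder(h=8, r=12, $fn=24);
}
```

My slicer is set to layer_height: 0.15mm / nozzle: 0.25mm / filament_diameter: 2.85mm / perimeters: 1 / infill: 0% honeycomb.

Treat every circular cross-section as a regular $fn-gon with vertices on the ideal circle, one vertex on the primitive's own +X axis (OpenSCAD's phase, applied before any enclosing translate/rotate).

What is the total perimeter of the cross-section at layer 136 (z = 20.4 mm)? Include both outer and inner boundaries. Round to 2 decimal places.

181.18 mm

At z = 20.4 mm: the cube is absent (z outside [0, 20]); the 23×30 cube at (14.5, 7) contributes its full rectangle (perimeter 106.00 mm); the cylinder at (12.5, 12.5) is absent (z outside [7.5, 17.5]); the r=12 cylinder at (0, 15.5) gives a regular 24-gon of circumradius 12 (constant along its height) (perimeter = 2·24·12.000·sin(180°/24) = 75.18 mm); Merging all regions: the 2 present regions are separate (no shared area or edge), so areas and boundary lengths simply add and each stays a separate island — boundary = 181.18 mm. Overall, the cross-section has 2 separate islands. Total boundary length (outer) = 181.18 mm.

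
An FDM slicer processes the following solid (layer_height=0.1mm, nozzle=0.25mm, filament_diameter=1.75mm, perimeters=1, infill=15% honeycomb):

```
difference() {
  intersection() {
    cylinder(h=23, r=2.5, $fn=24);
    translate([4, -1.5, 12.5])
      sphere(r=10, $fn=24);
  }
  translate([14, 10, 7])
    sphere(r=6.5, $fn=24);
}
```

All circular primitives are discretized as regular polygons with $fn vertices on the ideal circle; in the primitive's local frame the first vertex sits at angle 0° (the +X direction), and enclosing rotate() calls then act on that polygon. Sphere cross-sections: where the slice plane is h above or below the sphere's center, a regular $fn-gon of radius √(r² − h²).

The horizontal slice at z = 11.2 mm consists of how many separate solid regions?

At z = 11.2 mm: the cylinder: section is a regular 24-gon, circumradius r=2.5; the sphere at (4, -1.5): section is a regular 24-gon, circumradius = √(r²−h²) = √(10²−1.3²) = 9.915; Keeping only the common overlap: the r=2.5 cylinder lies inside the r=10 sphere at (4, -1.5), so it is kept whole — 1 connected region; the r=6.5 sphere at (14, 10) contributes a regular 24-gon of circumradius √(6.5²−4.2²) = 4.961; After the difference (first − rest): starting from the result so far, the r=6.5 sphere at (14, 10) misses the remaining region (no effect) — 1 connected region. The result has 1 disconnected region.

1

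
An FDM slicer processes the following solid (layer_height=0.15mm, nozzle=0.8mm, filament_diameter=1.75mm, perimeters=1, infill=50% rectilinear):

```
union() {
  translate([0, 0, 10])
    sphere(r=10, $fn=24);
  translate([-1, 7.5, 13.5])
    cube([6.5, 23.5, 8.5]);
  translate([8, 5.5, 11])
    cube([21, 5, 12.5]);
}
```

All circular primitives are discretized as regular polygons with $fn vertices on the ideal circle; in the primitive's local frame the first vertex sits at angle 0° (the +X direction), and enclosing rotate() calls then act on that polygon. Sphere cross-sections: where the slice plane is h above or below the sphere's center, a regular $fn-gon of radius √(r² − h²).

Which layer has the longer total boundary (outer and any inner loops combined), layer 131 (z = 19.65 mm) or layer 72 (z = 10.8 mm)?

layer 131 (z = 19.65 mm)

Layer 131 (z = 19.65): the r=10 sphere slices to a regular 24-gon of circumradius 2.622 (√(r²−h²) with h=9.65 from center) (perimeter = 2·24·2.622·sin(180°/24) = 16.43 mm); the cube at (-1, 7.5) (footprint 6.5×23.5) is included at this height (perimeter 60.00 mm); the cube at (8, 5.5) is present — its section is the full 21×5 rectangle (perimeter 52.00 mm); Combining (union): the 3 present regions are separate (no shared area or edge), so areas and boundary lengths simply add and each stays a separate island — boundary = 128.43 mm. So its perimeter = 128.43 mm. Layer 72 (z = 10.8): the sphere: section is a regular 24-gon, circumradius = √(r²−h²) = √(10²−0.8²) = 9.968 (perimeter = 2·24·9.968·sin(180°/24) = 62.45 mm); the cube at (-1, 7.5) is absent (z outside [13.5, 22]); the cube at (8, 5.5) does not reach this height (z outside [11, 23.5]); Taking the union: only the r=10 sphere is present, so the union is just that shape — boundary = 62.45 mm. So its perimeter = 62.45 mm. Layer 131 is larger (128.43 vs 62.45 mm).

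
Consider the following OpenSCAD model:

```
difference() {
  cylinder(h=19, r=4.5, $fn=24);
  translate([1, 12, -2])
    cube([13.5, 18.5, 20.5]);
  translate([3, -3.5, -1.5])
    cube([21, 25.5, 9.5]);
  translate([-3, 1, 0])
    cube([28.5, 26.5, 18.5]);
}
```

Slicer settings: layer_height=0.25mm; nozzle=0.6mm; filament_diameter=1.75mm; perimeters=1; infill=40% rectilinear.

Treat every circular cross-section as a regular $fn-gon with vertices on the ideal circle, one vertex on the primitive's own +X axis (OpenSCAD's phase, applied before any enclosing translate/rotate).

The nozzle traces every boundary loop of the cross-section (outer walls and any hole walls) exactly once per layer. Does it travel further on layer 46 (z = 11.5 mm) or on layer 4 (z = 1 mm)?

Layer 46 (z = 11.5): the cylinder: section is a regular 24-gon, circumradius r=4.5 (perimeter = 2·24·4.500·sin(180°/24) = 28.19 mm); the cube at (1, 12) (footprint 13.5×18.5) is included at this height (perimeter 64.00 mm); the cube at (3, -3.5) is absent (z outside [-1.5, 8]); the cube at (-3, 1) (footprint 28.5×26.5) is included at this height (perimeter 110.00 mm); Subtracting the remaining from the first: starting from the r=4.5 cylinder, the 13.5×18.5 cube at (1, 12) misses the remaining region (no effect); the 28.5×26.5 cube at (-3, 1) partially overlaps it — only the 20.62 mm² overlap (of its 755.25 mm²) is removed, clipping the outline — boundary = 28.55 mm. So its perimeter = 28.55 mm. Layer 4 (z = 1): the r=4.5 cylinder gives a regular 24-gon of circumradius 4.5 (constant along its height) (perimeter = 2·24·4.500·sin(180°/24) = 28.19 mm); the cube at (1, 12) is present — its section is the full 13.5×18.5 rectangle (perimeter 64.00 mm); the cube at (3, -3.5) (footprint 21×25.5) is included at this height (perimeter 93.00 mm); the 28.5×26.5 cube at (-3, 1) contributes its full rectangle (perimeter 110.00 mm); Taking the first minus the rest: starting from the r=4.5 cylinder, the 13.5×18.5 cube at (1, 12) misses the remaining region (no effect); the 21×25.5 cube at (3, -3.5) partially overlaps it — only the 6.78 mm² overlap (of its 535.50 mm²) is removed, clipping the outline; the 28.5×26.5 cube at (-3, 1) partially overlaps it — only the 18.66 mm² overlap (of its 755.25 mm²) is removed, clipping the outline — boundary = 26.74 mm. So its perimeter = 26.74 mm. Layer 46 is larger (28.55 vs 26.74 mm).

layer 46 (z = 11.5 mm)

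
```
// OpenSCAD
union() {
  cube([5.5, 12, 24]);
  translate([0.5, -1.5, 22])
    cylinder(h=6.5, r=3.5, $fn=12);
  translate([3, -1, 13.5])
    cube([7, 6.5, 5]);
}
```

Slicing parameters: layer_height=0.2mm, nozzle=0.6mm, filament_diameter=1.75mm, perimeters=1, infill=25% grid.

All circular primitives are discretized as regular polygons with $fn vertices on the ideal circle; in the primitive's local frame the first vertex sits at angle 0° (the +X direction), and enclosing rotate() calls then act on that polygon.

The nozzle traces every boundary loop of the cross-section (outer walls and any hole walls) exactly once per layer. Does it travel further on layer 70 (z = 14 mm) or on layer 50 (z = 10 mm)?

layer 70 (z = 14 mm)

Layer 70 (z = 14): the cube is present — its section is the full 5.5×12 rectangle (perimeter 35.00 mm); the cylinder at (0.5, -1.5) is not intersected at this z (z outside [22, 28.5]); the cube at (3, -1) is present — its section is the full 7×6.5 rectangle (perimeter 27.00 mm); Combining (union): the regions partially overlap (shared area 13.75 mm²), so the edge portions inside another operand are dropped and the merged outline is re-measured after clipping — boundary = 46.00 mm. So its perimeter = 46.00 mm. Layer 50 (z = 10): the cube is present — its section is the full 5.5×12 rectangle (perimeter 35.00 mm); the cylinder at (0.5, -1.5) is not intersected at this z (z outside [22, 28.5]); the cube at (3, -1) is not intersected at this z (z outside [13.5, 18.5]); Merging all regions: only the 5.5×12 cube is present, so the union is just that shape — boundary = 35.00 mm. So its perimeter = 35.00 mm. Layer 70 is larger (46.00 vs 35.00 mm).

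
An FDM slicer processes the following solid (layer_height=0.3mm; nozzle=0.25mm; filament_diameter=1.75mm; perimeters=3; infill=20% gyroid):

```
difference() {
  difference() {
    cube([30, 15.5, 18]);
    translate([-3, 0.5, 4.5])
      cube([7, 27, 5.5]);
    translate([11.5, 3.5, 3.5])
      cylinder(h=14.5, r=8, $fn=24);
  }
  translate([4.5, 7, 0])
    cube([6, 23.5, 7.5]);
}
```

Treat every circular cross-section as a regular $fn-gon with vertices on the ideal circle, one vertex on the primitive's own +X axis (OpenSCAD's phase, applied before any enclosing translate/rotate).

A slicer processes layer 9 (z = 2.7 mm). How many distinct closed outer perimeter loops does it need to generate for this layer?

1

At z = 2.7 mm: the cube (footprint 30×15.5) is included at this height; the cube at (-3, 0.5) is absent (z outside [4.5, 10]); the cylinder at (11.5, 3.5) is not intersected at this z (z outside [3.5, 18]); Subtracting the remaining from the first: none of the subtracted shapes is present at this height, so the 30×15.5 cube is unchanged — 1 connected region; the 6×23.5 cube at (4.5, 7) contributes its full rectangle; After the difference (first − rest): starting from the result so far, the 6×23.5 cube at (4.5, 7) partially overlaps it — only the 51.00 mm² overlap (of its 141.00 mm²) is removed, clipping the outline — 1 connected region. The result has 1 disconnected region.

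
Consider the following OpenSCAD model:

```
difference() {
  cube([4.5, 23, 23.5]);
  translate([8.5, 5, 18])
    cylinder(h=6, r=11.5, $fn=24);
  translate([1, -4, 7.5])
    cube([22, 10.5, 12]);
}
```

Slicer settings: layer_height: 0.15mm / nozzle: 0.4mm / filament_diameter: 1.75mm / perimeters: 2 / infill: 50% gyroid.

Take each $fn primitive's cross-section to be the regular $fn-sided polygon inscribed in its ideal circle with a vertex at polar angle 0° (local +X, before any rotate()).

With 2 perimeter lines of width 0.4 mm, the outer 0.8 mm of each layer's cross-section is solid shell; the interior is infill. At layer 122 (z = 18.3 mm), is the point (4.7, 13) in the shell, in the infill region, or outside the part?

outside

At z = 18.3 mm: the 4.5×23 cube contributes its full rectangle; the r=11.5 cylinder at (8.5, 5) contributes a regular 24-gon of circumradius 11.5; the 22×10.5 cube at (1, -4) contributes its full rectangle; Subtracting the remaining from the first: starting from the 4.5×23 cube, the r=11.5 cylinder at (8.5, 5) partially overlaps it — only the 65.01 mm² overlap (of its 410.75 mm²) is removed, clipping the outline; the 22×10.5 cube at (1, -4) misses the remaining region (no effect) — 1 connected region. Overall, the cross-section is a single solid region. The nearest boundary edge runs (4.50, 15.68)→(2.75, 14.96); distance from the point to it = 2.56 mm. The point is not inside any of the regions above, so it lies outside the cross-section (2.56 mm from the nearest boundary).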